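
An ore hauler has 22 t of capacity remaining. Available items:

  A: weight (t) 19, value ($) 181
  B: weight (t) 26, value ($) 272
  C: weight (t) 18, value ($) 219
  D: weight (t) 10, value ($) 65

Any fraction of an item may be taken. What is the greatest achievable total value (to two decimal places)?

260.85

Greedy by value/weight ratio, highest first.
Ratios (sorted): C 12.17, B 10.46, A 9.53, D 6.50
take C (18 @ 219); take 4/26 of B → 41.85. Capacity used 22/22.
Total value = 260.85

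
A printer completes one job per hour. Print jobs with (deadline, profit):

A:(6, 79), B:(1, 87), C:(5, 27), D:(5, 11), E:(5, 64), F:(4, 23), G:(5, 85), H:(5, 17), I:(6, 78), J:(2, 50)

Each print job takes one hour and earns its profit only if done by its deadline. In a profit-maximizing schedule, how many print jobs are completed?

6

Sort by profit descending; place each in the latest free slot ≤ its deadline.
Profit order: B=87 G=85 A=79 I=78 E=64 J=50 C=27 F=23 H=17 D=11
Assign: B→slot 1, G→slot 5, A→slot 6, I→slot 4, E→slot 3, J→slot 2, C skipped, F skipped, H skipped, D skipped.
Slots: [1:B] [2:J] [3:E] [4:I] [5:G] [6:A]
6 of 10 scheduled.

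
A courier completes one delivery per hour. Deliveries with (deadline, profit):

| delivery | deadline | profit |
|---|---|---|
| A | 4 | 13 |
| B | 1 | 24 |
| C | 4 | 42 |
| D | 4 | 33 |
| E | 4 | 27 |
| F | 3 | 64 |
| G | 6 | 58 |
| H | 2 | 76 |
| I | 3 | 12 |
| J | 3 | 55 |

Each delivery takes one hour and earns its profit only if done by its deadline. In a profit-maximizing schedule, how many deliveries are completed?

5

Profit order: H=76 F=64 G=58 J=55 C=42 D=33 E=27 B=24 A=13 I=12
Assign: H→slot 2, F→slot 3, G→slot 6, J→slot 1, C→slot 4, D skipped, E skipped, B skipped, A skipped, I skipped.
Slots: [1:J] [2:H] [3:F] [4:C] [6:G]
5 of 10 scheduled.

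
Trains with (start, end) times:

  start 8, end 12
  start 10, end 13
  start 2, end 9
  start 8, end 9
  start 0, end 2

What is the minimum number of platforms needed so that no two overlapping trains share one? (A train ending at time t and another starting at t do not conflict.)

Count concurrent intervals with a sweep; the peak is the room count.
starts: [0, 2, 8, 8, 10]
ends:   [2, 9, 9, 12, 13]
s0→1 e2→0 s2→1 s8→2 s8→3  — peak 3.

3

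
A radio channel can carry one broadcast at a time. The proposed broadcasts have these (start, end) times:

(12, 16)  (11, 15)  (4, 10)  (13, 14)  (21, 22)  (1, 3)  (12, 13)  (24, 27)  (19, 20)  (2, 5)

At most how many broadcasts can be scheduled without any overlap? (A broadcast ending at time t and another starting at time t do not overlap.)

By end time: (1,3), (2,5), (4,10), (12,13), (13,14), (11,15), (12,16), (19,20), (21,22), (24,27).
Pick (1,3); next start ≥ 3 → (4,10); next start ≥ 10 → (12,13); next start ≥ 13 → (13,14); next start ≥ 14 → (19,20); next start ≥ 20 → (21,22); next start ≥ 22 → (24,27).
Selected 7 broadcasts.

7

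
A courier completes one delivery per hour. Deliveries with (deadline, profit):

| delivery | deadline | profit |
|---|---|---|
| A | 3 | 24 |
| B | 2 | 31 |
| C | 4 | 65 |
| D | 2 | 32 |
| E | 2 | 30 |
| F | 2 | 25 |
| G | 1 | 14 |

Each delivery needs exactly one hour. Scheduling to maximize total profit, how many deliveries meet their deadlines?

Profit order: C=65 D=32 B=31 E=30 F=25 A=24 G=14
Assign: C→slot 4, D→slot 2, B→slot 1, E skipped, F skipped, A→slot 3, G skipped.
Slots: [1:B] [2:D] [3:A] [4:C]
4 of 7 scheduled.

4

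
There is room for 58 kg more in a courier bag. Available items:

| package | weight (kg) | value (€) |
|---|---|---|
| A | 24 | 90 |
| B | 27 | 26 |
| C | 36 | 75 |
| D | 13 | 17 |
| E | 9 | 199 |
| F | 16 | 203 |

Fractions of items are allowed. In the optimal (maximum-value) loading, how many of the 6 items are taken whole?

3

Order: E (199/9=22.11) > F (203/16=12.69) > A (90/24=3.75) > C (75/36=2.08) > D (17/13=1.31) > B (26/27=0.96)
Fill: take E (9 @ 199) → take F (16 @ 203) → take A (24 @ 90) → take 9/36 of C → 18.75; 58/58 used.
3 item(s) taken whole; one partial (take 9/36 of C).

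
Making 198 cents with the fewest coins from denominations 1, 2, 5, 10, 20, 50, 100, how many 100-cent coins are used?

Use the largest denomination that fits, subtract, and repeat.
198 − 1×100→98 − 1×50→48 − 2×20→8 − 1×5→3 − 1×2→1 − 1×1→0
Count of 100: 1

1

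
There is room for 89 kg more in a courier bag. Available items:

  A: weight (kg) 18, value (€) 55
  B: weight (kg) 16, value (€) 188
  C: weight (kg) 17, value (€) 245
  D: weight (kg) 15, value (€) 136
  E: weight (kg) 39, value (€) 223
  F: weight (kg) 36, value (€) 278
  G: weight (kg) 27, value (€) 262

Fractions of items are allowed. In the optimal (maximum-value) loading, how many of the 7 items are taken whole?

4

Ratios (sorted): C 14.41, B 11.75, G 9.70, D 9.07, F 7.72, E 5.72, A 3.06
take C (17 @ 245); take B (16 @ 188); take G (27 @ 262); take D (15 @ 136); take 14/36 of F → 108.11. Capacity used 89/89.
4 item(s) taken whole; one partial (take 14/36 of F).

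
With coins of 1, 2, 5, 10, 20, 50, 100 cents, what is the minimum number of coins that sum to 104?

104 − 1×100→4 − 2×2→0
Total coins = 1 + 2 = 3

3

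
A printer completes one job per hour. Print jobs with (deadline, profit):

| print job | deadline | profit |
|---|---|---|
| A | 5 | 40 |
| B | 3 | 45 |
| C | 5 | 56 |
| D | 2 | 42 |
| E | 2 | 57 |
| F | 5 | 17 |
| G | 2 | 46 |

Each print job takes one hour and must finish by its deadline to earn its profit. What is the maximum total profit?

244

Take jobs in profit order; each goes to the latest open slot no later than its deadline.
Profit order: E=57 C=56 G=46 B=45 D=42 A=40 F=17
Assign: E→slot 2, C→slot 5, G→slot 1, B→slot 3, D skipped, A→slot 4, F skipped.
Slots: [1:G] [2:E] [3:B] [4:A] [5:C]
Profit = 46 + 57 + 45 + 40 + 56 = 244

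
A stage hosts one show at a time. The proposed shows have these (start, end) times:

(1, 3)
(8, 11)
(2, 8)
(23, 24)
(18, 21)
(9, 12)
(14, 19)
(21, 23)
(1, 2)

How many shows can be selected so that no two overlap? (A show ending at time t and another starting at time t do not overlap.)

6

Sort by end time and greedily take each interval whose start is ≥ the last chosen end.
By end time: (1,2), (1,3), (2,8), (8,11), (9,12), (14,19), (18,21), (21,23), (23,24).
Pick (1,2); next start ≥ 2 → (2,8); next start ≥ 8 → (8,11); next start ≥ 11 → (14,19); next start ≥ 19 → (21,23); next start ≥ 23 → (23,24).
Selected 6 shows.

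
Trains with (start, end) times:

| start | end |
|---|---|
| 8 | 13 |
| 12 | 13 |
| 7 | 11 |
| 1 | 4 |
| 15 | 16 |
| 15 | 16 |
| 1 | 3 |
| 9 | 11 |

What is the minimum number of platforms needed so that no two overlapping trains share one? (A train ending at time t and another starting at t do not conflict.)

3

Count concurrent intervals with a sweep; the peak is the room count.
Events (time:±→running): 1:+→1 1:+→2 3:-→1 4:-→0 7:+→1 8:+→2 9:+→3 … peak 3.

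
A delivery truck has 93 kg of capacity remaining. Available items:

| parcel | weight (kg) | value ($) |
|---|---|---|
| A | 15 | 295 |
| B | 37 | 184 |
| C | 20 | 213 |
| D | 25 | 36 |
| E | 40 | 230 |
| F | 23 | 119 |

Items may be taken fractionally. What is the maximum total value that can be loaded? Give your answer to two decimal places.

831.13

Order: A (295/15=19.67) > C (213/20=10.65) > E (230/40=5.75) > F (119/23=5.17) > B (184/37=4.97) > D (36/25=1.44)
Fill: take A (15 @ 295) → take C (20 @ 213) → take E (40 @ 230) → take 18/23 of F → 93.13; 93/93 used.
Total value = 831.13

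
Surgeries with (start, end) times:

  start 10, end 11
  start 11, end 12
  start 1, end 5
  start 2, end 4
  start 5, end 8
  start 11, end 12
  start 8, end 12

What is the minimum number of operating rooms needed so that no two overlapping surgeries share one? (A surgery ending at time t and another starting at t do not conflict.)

starts: [1, 2, 5, 8, 10, 11, 11]
ends:   [4, 5, 8, 11, 12, 12, 12]
s1→1 s2→2 e4→1 e5→0 s5→1 e8→0 s8→1 s10→2 e11→1 s11→2 s11→3  — peak 3.

3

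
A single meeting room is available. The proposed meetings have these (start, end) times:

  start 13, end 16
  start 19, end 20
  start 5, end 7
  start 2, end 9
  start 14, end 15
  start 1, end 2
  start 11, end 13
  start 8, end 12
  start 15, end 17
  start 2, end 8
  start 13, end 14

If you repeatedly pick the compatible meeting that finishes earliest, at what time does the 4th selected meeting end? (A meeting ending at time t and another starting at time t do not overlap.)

By end time: (1,2), (5,7), (2,8), (2,9), (8,12), (11,13), (13,14), (14,15), (13,16), (15,17), (19,20).
Pick (1,2); next start ≥ 2 → (5,7); next start ≥ 7 → (8,12); next start ≥ 12 → (13,14); next start ≥ 14 → (14,15); next start ≥ 15 → (15,17); next start ≥ 17 → (19,20).
Selected: (1,2) (5,7) (8,12) (13,14) (14,15) (15,17) (19,20)

14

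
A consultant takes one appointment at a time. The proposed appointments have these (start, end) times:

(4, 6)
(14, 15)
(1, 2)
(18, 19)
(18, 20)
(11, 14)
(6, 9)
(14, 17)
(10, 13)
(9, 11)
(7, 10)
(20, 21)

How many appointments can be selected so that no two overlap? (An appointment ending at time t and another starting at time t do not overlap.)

8

Sort by end time and greedily take each interval whose start is ≥ the last chosen end.
By end time: (1,2), (4,6), (6,9), (7,10), (9,11), (10,13), (11,14), (14,15), (14,17), (18,19), (18,20), (20,21).
Pick (1,2); next start ≥ 2 → (4,6); next start ≥ 6 → (6,9); next start ≥ 9 → (9,11); next start ≥ 11 → (11,14); next start ≥ 14 → (14,15); next start ≥ 15 → (18,19); next start ≥ 19 → (20,21).
Selected 8 appointments.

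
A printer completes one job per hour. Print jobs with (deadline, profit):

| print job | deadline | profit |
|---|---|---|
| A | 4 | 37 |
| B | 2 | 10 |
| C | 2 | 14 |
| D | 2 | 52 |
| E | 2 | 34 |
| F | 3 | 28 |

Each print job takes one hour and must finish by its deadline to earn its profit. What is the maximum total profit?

Profit order: D=52 A=37 E=34 F=28 C=14 B=10
Assign: D→slot 2, A→slot 4, E→slot 1, F→slot 3, C skipped, B skipped.
Slots: [1:E] [2:D] [3:F] [4:A]
Profit = 34 + 52 + 28 + 37 = 151

151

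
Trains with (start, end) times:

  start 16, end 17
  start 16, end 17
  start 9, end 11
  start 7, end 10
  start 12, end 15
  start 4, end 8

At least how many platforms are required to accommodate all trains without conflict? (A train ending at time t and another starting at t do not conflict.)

Events (time:±→running): 4:+→1 7:+→2 … peak 2.

2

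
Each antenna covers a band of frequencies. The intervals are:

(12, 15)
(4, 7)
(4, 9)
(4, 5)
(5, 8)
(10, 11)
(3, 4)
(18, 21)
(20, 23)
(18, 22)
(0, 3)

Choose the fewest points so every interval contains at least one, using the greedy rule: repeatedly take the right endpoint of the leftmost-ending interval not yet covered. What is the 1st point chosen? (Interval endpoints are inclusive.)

3

Sorted: [0,3] [3,4] [4,5] [4,7] [5,8] [4,9] [10,11] [12,15] [18,21] [18,22] [20,23]
{[0,3],[3,4]} hit by 3; {[4,5],[4,7],[5,8],[4,9]} hit by 5; {[10,11]} hit by 11; {[12,15]} hit by 15; {[18,21],[18,22],[20,23]} hit by 21.
Points: 3, 5, 11, 15, 21 (5 total).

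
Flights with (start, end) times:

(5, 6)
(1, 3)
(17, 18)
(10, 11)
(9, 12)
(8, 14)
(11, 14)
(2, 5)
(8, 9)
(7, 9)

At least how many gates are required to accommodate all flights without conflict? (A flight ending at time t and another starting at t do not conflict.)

Events (time:±→running): 1:+→1 2:+→2 3:-→1 5:-→0 5:+→1 6:-→0 7:+→1 8:+→2 8:+→3 … peak 3.

3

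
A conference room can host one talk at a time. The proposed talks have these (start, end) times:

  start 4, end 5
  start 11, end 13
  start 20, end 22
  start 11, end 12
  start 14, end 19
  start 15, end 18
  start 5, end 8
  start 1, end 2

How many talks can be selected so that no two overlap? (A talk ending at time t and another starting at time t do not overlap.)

6

Sort by end time and greedily take each interval whose start is ≥ the last chosen end.
By end time: (1,2), (4,5), (5,8), (11,12), (11,13), (15,18), (14,19), (20,22).
Pick (1,2); next start ≥ 2 → (4,5); next start ≥ 5 → (5,8); next start ≥ 8 → (11,12); next start ≥ 12 → (15,18); next start ≥ 18 → (20,22).
Selected 6 talks.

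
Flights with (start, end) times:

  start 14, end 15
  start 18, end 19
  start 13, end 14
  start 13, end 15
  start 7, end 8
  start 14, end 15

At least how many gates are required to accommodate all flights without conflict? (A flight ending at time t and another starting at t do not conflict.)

3

Count concurrent intervals with a sweep; the peak is the room count.
Events (time:±→running): 7:+→1 8:-→0 13:+→1 13:+→2 14:-→1 14:+→2 14:+→3 … peak 3.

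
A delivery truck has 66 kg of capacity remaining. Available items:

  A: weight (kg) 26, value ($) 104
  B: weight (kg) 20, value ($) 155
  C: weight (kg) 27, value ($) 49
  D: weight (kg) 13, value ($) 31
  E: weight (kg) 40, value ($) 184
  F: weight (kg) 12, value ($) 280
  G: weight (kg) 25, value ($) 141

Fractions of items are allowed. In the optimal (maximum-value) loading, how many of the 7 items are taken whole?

Order: F (280/12=23.33) > B (155/20=7.75) > G (141/25=5.64) > E (184/40=4.60) > A (104/26=4.00) > D (31/13=2.38) > C (49/27=1.81)
Fill: take F (12 @ 280) → take B (20 @ 155) → take G (25 @ 141) → take 9/40 of E → 41.40; 66/66 used.
3 item(s) taken whole; one partial (take 9/40 of E).

3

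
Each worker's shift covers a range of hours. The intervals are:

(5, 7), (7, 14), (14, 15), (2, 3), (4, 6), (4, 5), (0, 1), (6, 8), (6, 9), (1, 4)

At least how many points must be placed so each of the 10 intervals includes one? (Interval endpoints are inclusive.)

By right end: [0,1]  [2,3]  [1,4]  [4,5]  [4,6]  [5,7]  [6,8]  [6,9]  [7,14]  [14,15]
[0,1] uncovered → point at 1; [2,3] uncovered → point at 3; [4,5] uncovered → point at 5; [6,8] uncovered → point at 8; [14,15] uncovered → point at 15.
Points: 1, 3, 5, 8, 15 (5 total).

5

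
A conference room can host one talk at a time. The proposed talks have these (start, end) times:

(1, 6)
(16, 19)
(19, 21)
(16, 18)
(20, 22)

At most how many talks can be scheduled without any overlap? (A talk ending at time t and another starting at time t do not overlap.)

3

Sorted by end: (1,6)  (16,18)  (16,19)  (19,21)  (20,22)
take (1,6); take (16,18); take (19,21).
Selected 3 talks.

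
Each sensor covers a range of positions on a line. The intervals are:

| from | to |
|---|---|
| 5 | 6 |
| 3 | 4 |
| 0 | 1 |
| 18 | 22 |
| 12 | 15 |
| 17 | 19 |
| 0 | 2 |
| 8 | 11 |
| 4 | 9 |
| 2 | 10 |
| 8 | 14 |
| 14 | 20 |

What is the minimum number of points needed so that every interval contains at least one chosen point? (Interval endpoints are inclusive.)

6

Sort by right endpoint; whenever an interval is uncovered, place a point at its right end.
Sorted: [0,1] [0,2] [3,4] [5,6] [4,9] [2,10] [8,11] [8,14] [12,15] [17,19] [14,20] [18,22]
{[0,1],[0,2]} hit by 1; {[3,4]} hit by 4; {[5,6],[4,9],[2,10]} hit by 6; {[8,11],[8,14]} hit by 11; {[12,15]} hit by 15; {[17,19],[14,20],[18,22]} hit by 19.
Points: 1, 4, 6, 11, 15, 19 (6 total).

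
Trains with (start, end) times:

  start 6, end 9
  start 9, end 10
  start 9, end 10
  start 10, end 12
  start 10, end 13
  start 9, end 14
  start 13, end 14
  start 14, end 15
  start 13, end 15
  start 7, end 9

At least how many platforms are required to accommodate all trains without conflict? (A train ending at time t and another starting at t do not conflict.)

3

Events (time:±→running): 6:+→1 7:+→2 9:-→1 9:-→0 9:+→1 9:+→2 9:+→3 … peak 3.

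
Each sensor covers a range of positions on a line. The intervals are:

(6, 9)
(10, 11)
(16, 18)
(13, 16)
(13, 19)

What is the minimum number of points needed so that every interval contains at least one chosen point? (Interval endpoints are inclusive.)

3

Sort by right endpoint; whenever an interval is uncovered, place a point at its right end.
By right end: [6,9]  [10,11]  [13,16]  [16,18]  [13,19]
[6,9] uncovered → point at 9; [10,11] uncovered → point at 11; [13,16] uncovered → point at 16.
Points: 9, 11, 16 (3 total).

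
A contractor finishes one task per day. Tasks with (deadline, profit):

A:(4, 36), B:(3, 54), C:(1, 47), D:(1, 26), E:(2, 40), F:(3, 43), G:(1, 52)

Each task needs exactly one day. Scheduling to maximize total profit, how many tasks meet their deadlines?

4

Take jobs in profit order; each goes to the latest open slot no later than its deadline.
By profit: B(d3,54), G(d1,52), C(d1,47), F(d3,43), E(d2,40), A(d4,36), D(d1,26)
B→slot 3; G→slot 1; C skipped; F→slot 2; E skipped; A→slot 4; D skipped.
4 of 7 scheduled.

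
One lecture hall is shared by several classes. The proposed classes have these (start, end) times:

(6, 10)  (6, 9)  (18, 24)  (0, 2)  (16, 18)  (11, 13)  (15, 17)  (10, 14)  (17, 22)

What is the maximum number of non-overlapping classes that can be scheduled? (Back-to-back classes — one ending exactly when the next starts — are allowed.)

5

By end time: (0,2), (6,9), (6,10), (11,13), (10,14), (15,17), (16,18), (17,22), (18,24).
Pick (0,2); next start ≥ 2 → (6,9); next start ≥ 9 → (11,13); next start ≥ 13 → (15,17); next start ≥ 17 → (17,22).
Selected 5 classes.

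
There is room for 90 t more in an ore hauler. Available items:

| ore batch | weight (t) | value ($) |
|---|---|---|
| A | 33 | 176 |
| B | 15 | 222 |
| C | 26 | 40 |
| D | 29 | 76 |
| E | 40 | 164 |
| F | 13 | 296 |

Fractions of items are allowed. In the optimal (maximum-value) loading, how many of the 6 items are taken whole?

Ratios (sorted): F 22.77, B 14.80, A 5.33, E 4.10, D 2.62, C 1.54
take F (13 @ 296); take B (15 @ 222); take A (33 @ 176); take 29/40 of E → 118.90. Capacity used 90/90.
3 item(s) taken whole; one partial (take 29/40 of E).

3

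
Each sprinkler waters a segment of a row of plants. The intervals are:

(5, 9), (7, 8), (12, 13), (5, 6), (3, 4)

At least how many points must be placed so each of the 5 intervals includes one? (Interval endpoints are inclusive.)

Sort by right endpoint; whenever an interval is uncovered, place a point at its right end.
By right end: [3,4]  [5,6]  [7,8]  [5,9]  [12,13]
[3,4] uncovered → point at 4; [5,6] uncovered → point at 6; [7,8] uncovered → point at 8; [12,13] uncovered → point at 13.
Points: 4, 6, 8, 13 (4 total).

4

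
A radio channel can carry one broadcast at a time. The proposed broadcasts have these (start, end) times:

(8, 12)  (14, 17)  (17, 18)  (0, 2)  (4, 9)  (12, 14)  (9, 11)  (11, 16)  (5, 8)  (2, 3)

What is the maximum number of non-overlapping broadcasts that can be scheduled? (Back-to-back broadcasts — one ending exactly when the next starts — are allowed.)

7

Greedy by earliest finish: after sorting by end time, pick each interval compatible with the last pick.
Sorted by end: (0,2)  (2,3)  (5,8)  (4,9)  (9,11)  (8,12)  (12,14)  (11,16)  (14,17)  (17,18)
take (0,2); take (2,3); take (5,8); take (9,11); skip (8,12); take (12,14); take (14,17); take (17,18).
Selected 7 broadcasts.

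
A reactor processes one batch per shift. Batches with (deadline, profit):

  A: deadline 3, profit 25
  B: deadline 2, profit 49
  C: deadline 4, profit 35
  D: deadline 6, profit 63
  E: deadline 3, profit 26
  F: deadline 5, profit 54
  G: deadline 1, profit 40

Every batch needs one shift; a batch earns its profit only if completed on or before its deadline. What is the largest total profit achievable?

267

Profit order: D=63 F=54 B=49 G=40 C=35 E=26 A=25
Assign: D→slot 6, F→slot 5, B→slot 2, G→slot 1, C→slot 4, E→slot 3, A skipped.
Slots: [1:G] [2:B] [3:E] [4:C] [5:F] [6:D]
Profit = 40 + 49 + 26 + 35 + 54 + 63 = 267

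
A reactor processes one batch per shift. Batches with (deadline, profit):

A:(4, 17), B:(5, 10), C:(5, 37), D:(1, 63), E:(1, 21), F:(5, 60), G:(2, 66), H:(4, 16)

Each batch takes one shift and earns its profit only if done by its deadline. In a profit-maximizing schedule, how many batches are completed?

5

Take jobs in profit order; each goes to the latest open slot no later than its deadline.
Profit order: G=66 D=63 F=60 C=37 E=21 A=17 H=16 B=10
Assign: G→slot 2, D→slot 1, F→slot 5, C→slot 4, E skipped, A→slot 3, H skipped, B skipped.
Slots: [1:D] [2:G] [3:A] [4:C] [5:F]
5 of 8 scheduled.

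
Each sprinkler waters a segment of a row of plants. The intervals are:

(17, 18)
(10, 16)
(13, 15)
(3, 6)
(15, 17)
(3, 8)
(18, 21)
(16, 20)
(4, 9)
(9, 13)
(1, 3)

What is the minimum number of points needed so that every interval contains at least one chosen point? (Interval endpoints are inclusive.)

4

Sort by right endpoint; whenever an interval is uncovered, place a point at its right end.
Sorted: [1,3] [3,6] [3,8] [4,9] [9,13] [13,15] [10,16] [15,17] [17,18] [16,20] [18,21]
{[1,3],[3,6],[3,8]} hit by 3; {[4,9],[9,13]} hit by 9; {[13,15],[10,16],[15,17]} hit by 15; {[17,18],[16,20],[18,21]} hit by 18.
Points: 3, 9, 15, 18 (4 total).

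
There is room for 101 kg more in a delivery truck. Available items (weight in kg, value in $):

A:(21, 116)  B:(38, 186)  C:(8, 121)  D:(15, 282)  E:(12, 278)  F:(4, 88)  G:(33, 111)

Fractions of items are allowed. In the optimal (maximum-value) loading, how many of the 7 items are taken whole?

6

Sort by value per unit weight and fill in that order.
Order: E (278/12=23.17) > F (88/4=22.00) > D (282/15=18.80) > C (121/8=15.12) > A (116/21=5.52) > B (186/38=4.89) > G (111/33=3.36)
Fill: take E (12 @ 278) → take F (4 @ 88) → take D (15 @ 282) → take C (8 @ 121) → take A (21 @ 116) → take B (38 @ 186) → take 3/33 of G → 10.09; 101/101 used.
6 item(s) taken whole; one partial (take 3/33 of G).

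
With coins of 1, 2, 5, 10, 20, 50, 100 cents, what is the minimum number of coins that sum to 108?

4

Use the largest denomination that fits, subtract, and repeat.
108 − 1×100→8 − 1×5→3 − 1×2→1 − 1×1→0
Total coins = 1 + 1 + 1 + 1 = 4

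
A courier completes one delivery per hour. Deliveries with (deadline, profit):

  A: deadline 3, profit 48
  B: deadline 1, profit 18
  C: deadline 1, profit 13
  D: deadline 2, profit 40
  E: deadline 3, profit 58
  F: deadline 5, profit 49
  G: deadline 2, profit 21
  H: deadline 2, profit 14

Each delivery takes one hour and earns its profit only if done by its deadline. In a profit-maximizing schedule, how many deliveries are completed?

4

By profit: E(d3,58), F(d5,49), A(d3,48), D(d2,40), G(d2,21), B(d1,18), H(d2,14), C(d1,13)
E→slot 3; F→slot 5; A→slot 2; D→slot 1; G skipped; B skipped; H skipped; C skipped.
4 of 8 scheduled.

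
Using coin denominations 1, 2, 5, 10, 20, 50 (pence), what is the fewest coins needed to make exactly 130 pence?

4

Greedy: take as many of the largest coin as possible, then repeat with the remainder.
130 − 2×50→30 − 1×20→10 − 1×10→0
Total coins = 2 + 1 + 1 = 4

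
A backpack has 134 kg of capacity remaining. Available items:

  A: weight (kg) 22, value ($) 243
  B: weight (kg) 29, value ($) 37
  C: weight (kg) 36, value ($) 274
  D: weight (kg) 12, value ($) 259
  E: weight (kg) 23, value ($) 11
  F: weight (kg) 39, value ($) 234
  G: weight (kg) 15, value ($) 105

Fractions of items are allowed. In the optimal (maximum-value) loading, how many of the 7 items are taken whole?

Ratios (sorted): D 21.58, A 11.05, C 7.61, G 7.00, F 6.00, B 1.28, E 0.48
take D (12 @ 259); take A (22 @ 243); take C (36 @ 274); take G (15 @ 105); take F (39 @ 234); take 10/29 of B → 12.76. Capacity used 134/134.
5 item(s) taken whole; one partial (take 10/29 of B).

5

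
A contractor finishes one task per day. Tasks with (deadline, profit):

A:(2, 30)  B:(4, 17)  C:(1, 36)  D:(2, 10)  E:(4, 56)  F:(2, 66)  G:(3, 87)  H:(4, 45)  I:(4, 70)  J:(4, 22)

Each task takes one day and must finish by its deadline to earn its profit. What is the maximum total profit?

By profit: G(d3,87), I(d4,70), F(d2,66), E(d4,56), H(d4,45), C(d1,36), A(d2,30), J(d4,22), B(d4,17), D(d2,10)
G→slot 3; I→slot 4; F→slot 2; E→slot 1; H skipped; C skipped; A skipped; J skipped; B skipped; D skipped.
Profit = 56 + 66 + 87 + 70 = 279

279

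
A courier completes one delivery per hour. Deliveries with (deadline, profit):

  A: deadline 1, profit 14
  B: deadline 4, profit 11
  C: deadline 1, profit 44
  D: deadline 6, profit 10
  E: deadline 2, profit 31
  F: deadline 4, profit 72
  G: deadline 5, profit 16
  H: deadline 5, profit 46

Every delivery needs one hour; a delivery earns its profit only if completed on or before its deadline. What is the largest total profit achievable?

219

Sort by profit descending; place each in the latest free slot ≤ its deadline.
By profit: F(d4,72), H(d5,46), C(d1,44), E(d2,31), G(d5,16), A(d1,14), B(d4,11), D(d6,10)
F→slot 4; H→slot 5; C→slot 1; E→slot 2; G→slot 3; A skipped; B skipped; D→slot 6.
Profit = 44 + 31 + 16 + 72 + 46 + 10 = 219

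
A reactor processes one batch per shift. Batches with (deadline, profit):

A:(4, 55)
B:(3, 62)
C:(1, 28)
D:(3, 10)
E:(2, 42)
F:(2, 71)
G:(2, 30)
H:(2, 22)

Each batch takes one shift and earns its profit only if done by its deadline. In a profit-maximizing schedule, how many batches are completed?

4

Sort by profit descending; place each in the latest free slot ≤ its deadline.
By profit: F(d2,71), B(d3,62), A(d4,55), E(d2,42), G(d2,30), C(d1,28), H(d2,22), D(d3,10)
F→slot 2; B→slot 3; A→slot 4; E→slot 1; G skipped; C skipped; H skipped; D skipped.
4 of 8 scheduled.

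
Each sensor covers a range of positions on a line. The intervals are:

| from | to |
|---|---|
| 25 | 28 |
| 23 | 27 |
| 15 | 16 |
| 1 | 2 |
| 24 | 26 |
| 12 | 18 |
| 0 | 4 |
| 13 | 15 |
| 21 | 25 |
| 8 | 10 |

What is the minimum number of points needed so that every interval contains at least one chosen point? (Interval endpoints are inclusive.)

4

By right end: [1,2]  [0,4]  [8,10]  [13,15]  [15,16]  [12,18]  [21,25]  [24,26]  [23,27]  [25,28]
[1,2] uncovered → point at 2; [8,10] uncovered → point at 10; [13,15] uncovered → point at 15; [21,25] uncovered → point at 25.
Points: 2, 10, 15, 25 (4 total).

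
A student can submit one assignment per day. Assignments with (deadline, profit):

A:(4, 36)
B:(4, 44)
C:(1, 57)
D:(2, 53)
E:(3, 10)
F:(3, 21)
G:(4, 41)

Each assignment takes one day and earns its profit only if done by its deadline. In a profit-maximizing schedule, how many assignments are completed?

4

Take jobs in profit order; each goes to the latest open slot no later than its deadline.
By profit: C(d1,57), D(d2,53), B(d4,44), G(d4,41), A(d4,36), F(d3,21), E(d3,10)
C→slot 1; D→slot 2; B→slot 4; G→slot 3; A skipped; F skipped; E skipped.
4 of 7 scheduled.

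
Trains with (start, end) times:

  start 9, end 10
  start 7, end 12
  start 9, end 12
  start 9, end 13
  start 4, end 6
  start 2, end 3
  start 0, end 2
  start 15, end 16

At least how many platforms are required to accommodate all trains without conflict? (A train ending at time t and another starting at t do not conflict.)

4

Events (time:±→running): 0:+→1 2:-→0 2:+→1 3:-→0 4:+→1 6:-→0 7:+→1 9:+→2 9:+→3 9:+→4 … peak 4.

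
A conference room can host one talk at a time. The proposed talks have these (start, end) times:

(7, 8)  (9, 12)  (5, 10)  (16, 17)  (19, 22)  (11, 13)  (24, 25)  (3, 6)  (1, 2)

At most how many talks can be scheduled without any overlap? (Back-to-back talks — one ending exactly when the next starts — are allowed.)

Order by finish time; keep every interval that doesn't clash with the previous kept one.
By end time: (1,2), (3,6), (7,8), (5,10), (9,12), (11,13), (16,17), (19,22), (24,25).
Pick (1,2); next start ≥ 2 → (3,6); next start ≥ 6 → (7,8); next start ≥ 8 → (9,12); next start ≥ 12 → (16,17); next start ≥ 17 → (19,22); next start ≥ 22 → (24,25).
Selected 7 talks.

7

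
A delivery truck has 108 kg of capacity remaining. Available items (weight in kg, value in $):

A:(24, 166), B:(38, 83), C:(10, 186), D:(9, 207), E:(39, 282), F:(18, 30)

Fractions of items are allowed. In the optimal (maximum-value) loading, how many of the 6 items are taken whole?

4

Sort by value per unit weight and fill in that order.
Ratios (sorted): D 23.00, C 18.60, E 7.23, A 6.92, B 2.18, F 1.67
take D (9 @ 207); take C (10 @ 186); take E (39 @ 282); take A (24 @ 166); take 26/38 of B → 56.79. Capacity used 108/108.
4 item(s) taken whole; one partial (take 26/38 of B).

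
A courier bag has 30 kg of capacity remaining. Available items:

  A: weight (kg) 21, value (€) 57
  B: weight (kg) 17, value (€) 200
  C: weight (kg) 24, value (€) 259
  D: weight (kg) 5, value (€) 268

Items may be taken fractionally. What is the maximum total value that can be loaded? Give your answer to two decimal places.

Sort by value per unit weight and fill in that order.
Order: D (268/5=53.60) > B (200/17=11.76) > C (259/24=10.79) > A (57/21=2.71)
Fill: take D (5 @ 268) → take B (17 @ 200) → take 8/24 of C → 86.33; 30/30 used.
Total value = 554.33

554.33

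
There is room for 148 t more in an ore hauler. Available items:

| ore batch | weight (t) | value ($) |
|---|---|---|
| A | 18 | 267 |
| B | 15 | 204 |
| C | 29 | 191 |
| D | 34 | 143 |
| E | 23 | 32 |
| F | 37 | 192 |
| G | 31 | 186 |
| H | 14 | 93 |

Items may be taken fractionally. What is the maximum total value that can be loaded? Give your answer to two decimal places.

Ratios (sorted): A 14.83, B 13.60, H 6.64, C 6.59, G 6.00, F 5.19, D 4.21, E 1.39
take A (18 @ 267); take B (15 @ 204); take H (14 @ 93); take C (29 @ 191); take G (31 @ 186); take F (37 @ 192); take 4/34 of D → 16.82. Capacity used 148/148.
Total value = 1149.82

1149.82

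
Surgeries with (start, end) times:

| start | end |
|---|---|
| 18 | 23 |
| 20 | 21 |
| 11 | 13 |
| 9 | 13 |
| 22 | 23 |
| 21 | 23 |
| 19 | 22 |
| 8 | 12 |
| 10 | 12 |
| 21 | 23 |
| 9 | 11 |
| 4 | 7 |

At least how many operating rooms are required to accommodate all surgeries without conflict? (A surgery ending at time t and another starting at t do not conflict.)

starts: [4, 8, 9, 9, 10, 11, 18, 19, 20, 21, 21, 22]
ends:   [7, 11, 12, 12, 13, 13, 21, 22, 23, 23, 23, 23]
s4→1 e7→0 s8→1 s9→2 s9→3 s10→4  — peak 4.

4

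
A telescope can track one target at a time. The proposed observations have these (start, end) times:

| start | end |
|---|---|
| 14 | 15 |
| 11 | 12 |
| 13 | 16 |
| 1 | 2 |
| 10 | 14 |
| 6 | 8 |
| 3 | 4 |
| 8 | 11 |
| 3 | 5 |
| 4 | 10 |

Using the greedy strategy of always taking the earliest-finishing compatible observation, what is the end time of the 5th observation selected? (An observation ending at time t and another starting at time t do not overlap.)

12

Sorted by end: (1,2)  (3,4)  (3,5)  (6,8)  (4,10)  (8,11)  (11,12)  (10,14)  (14,15)  (13,16)
take (1,2); take (3,4); take (6,8); take (8,11); take (11,12); skip (10,14); take (14,15); skip (13,16).
Selected: (1,2) (3,4) (6,8) (8,11) (11,12) (14,15)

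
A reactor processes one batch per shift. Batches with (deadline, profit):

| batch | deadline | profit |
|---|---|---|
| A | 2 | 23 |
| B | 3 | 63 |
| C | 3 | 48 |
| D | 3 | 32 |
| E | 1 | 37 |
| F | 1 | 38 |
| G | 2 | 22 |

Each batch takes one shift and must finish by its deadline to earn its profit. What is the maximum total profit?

Sort by profit descending; place each in the latest free slot ≤ its deadline.
Profit order: B=63 C=48 F=38 E=37 D=32 A=23 G=22
Assign: B→slot 3, C→slot 2, F→slot 1, E skipped, D skipped, A skipped, G skipped.
Slots: [1:F] [2:C] [3:B]
Profit = 38 + 48 + 63 = 149

149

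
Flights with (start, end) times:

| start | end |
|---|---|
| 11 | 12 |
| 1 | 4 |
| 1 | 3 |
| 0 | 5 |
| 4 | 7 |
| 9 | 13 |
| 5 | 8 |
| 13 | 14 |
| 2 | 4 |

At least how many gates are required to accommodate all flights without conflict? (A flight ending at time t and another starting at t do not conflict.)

4

starts: [0, 1, 1, 2, 4, 5, 9, 11, 13]
ends:   [3, 4, 4, 5, 7, 8, 12, 13, 14]
s0→1 s1→2 s1→3 s2→4  — peak 4.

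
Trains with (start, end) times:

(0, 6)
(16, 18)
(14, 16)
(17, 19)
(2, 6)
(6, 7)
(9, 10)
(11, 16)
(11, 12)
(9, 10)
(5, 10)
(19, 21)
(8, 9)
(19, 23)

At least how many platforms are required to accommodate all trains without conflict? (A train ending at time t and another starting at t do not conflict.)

starts: [0, 2, 5, 6, 8, 9, 9, 11, 11, 14, 16, 17, 19, 19]
ends:   [6, 6, 7, 9, 10, 10, 10, 12, 16, 16, 18, 19, 21, 23]
s0→1 s2→2 s5→3  — peak 3.

3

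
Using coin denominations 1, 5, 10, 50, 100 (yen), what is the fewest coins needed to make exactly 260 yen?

4

Greedy: take as many of the largest coin as possible, then repeat with the remainder.
260 = 2×100 + 1×50 + 1×10
Total coins = 2 + 1 + 1 = 4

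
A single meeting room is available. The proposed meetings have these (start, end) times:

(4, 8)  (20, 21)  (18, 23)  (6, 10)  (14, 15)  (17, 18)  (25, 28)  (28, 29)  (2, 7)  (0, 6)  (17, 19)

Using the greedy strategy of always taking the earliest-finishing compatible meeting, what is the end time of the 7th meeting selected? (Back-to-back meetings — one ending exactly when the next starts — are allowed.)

29

Greedy by earliest finish: after sorting by end time, pick each interval compatible with the last pick.
By end time: (0,6), (2,7), (4,8), (6,10), (14,15), (17,18), (17,19), (20,21), (18,23), (25,28), (28,29).
Pick (0,6); next start ≥ 6 → (6,10); next start ≥ 10 → (14,15); next start ≥ 15 → (17,18); next start ≥ 18 → (20,21); next start ≥ 21 → (25,28); next start ≥ 28 → (28,29).
Selected: (0,6) (6,10) (14,15) (17,18) (20,21) (25,28) (28,29)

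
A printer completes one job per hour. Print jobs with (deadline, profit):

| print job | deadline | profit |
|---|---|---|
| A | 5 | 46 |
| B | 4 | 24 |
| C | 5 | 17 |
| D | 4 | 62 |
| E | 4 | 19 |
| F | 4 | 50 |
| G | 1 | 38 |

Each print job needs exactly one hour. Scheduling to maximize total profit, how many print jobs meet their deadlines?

Take jobs in profit order; each goes to the latest open slot no later than its deadline.
By profit: D(d4,62), F(d4,50), A(d5,46), G(d1,38), B(d4,24), E(d4,19), C(d5,17)
D→slot 4; F→slot 3; A→slot 5; G→slot 1; B→slot 2; E skipped; C skipped.
5 of 7 scheduled.

5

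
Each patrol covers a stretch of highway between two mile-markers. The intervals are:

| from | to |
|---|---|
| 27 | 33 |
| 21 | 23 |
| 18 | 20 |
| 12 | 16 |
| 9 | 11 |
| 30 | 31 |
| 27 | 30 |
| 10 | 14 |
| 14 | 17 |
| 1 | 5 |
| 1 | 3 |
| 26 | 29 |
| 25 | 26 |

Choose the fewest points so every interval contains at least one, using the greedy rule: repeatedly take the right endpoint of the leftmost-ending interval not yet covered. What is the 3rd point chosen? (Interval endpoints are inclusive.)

16

Sort by right endpoint; whenever an interval is uncovered, place a point at its right end.
Sorted: [1,3] [1,5] [9,11] [10,14] [12,16] [14,17] [18,20] [21,23] [25,26] [26,29] [27,30] [30,31] [27,33]
{[1,3],[1,5]} hit by 3; {[9,11],[10,14]} hit by 11; {[12,16],[14,17]} hit by 16; {[18,20]} hit by 20; {[21,23]} hit by 23; {[25,26],[26,29]} hit by 26; {[27,30],[30,31],[27,33]} hit by 30.
Points: 3, 11, 16, 20, 23, 26, 30 (7 total).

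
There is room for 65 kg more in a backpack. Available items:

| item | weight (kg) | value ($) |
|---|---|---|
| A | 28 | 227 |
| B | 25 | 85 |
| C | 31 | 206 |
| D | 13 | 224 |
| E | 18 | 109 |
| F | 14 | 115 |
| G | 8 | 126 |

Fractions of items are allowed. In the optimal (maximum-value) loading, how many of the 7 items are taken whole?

Sort by value per unit weight and fill in that order.
Order: D (224/13=17.23) > G (126/8=15.75) > F (115/14=8.21) > A (227/28=8.11) > C (206/31=6.65) > E (109/18=6.06) > B (85/25=3.40)
Fill: take D (13 @ 224) → take G (8 @ 126) → take F (14 @ 115) → take A (28 @ 227) → take 2/31 of C → 13.29; 65/65 used.
4 item(s) taken whole; one partial (take 2/31 of C).

4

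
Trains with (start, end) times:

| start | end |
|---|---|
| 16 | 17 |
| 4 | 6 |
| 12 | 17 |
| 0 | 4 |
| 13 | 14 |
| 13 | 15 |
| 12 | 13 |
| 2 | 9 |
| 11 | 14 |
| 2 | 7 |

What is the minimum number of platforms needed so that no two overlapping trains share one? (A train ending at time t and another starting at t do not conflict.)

4

Events (time:±→running): 0:+→1 2:+→2 2:+→3 4:-→2 4:+→3 6:-→2 7:-→1 9:-→0 11:+→1 12:+→2 12:+→3 13:-→2 13:+→3 13:+→4 … peak 4.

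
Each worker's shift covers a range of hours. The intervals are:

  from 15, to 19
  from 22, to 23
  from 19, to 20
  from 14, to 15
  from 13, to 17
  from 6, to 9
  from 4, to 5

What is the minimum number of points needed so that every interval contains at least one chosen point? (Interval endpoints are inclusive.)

Sort by right endpoint; whenever an interval is uncovered, place a point at its right end.
Sorted: [4,5] [6,9] [14,15] [13,17] [15,19] [19,20] [22,23]
{[4,5]} hit by 5; {[6,9]} hit by 9; {[14,15],[13,17],[15,19]} hit by 15; {[19,20]} hit by 20; {[22,23]} hit by 23.
Points: 5, 9, 15, 20, 23 (5 total).

5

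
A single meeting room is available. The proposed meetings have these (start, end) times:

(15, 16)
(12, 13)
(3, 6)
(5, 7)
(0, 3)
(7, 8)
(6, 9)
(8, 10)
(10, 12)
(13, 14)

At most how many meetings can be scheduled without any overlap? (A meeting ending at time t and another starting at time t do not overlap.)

Greedy by earliest finish: after sorting by end time, pick each interval compatible with the last pick.
By end time: (0,3), (3,6), (5,7), (7,8), (6,9), (8,10), (10,12), (12,13), (13,14), (15,16).
Pick (0,3); next start ≥ 3 → (3,6); next start ≥ 6 → (7,8); next start ≥ 8 → (8,10); next start ≥ 10 → (10,12); next start ≥ 12 → (12,13); next start ≥ 13 → (13,14); next start ≥ 14 → (15,16).
Selected 8 meetings.

8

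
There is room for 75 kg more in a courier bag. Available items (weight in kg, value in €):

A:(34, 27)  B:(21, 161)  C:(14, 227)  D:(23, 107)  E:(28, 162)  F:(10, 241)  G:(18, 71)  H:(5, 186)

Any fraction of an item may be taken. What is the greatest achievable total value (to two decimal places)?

959.64

Greedy by value/weight ratio, highest first.
Order: H (186/5=37.20) > F (241/10=24.10) > C (227/14=16.21) > B (161/21=7.67) > E (162/28=5.79) > D (107/23=4.65) > G (71/18=3.94) > A (27/34=0.79)
Fill: take H (5 @ 186) → take F (10 @ 241) → take C (14 @ 227) → take B (21 @ 161) → take 25/28 of E → 144.64; 75/75 used.
Total value = 959.64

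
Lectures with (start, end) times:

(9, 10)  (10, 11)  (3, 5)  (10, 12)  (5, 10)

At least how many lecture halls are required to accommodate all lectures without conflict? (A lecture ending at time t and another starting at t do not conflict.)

The answer is the maximum number of intervals overlapping at any instant.
starts: [3, 5, 9, 10, 10]
ends:   [5, 10, 10, 11, 12]
s3→1 e5→0 s5→1 s9→2  — peak 2.

2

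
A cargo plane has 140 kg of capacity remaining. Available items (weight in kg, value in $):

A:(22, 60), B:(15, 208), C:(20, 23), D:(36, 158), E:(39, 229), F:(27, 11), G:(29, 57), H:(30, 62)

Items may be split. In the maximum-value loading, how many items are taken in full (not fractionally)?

4

Sort by value per unit weight and fill in that order.
Order: B (208/15=13.87) > E (229/39=5.87) > D (158/36=4.39) > A (60/22=2.73) > H (62/30=2.07) > G (57/29=1.97) > C (23/20=1.15) > F (11/27=0.41)
Fill: take B (15 @ 208) → take E (39 @ 229) → take D (36 @ 158) → take A (22 @ 60) → take 28/30 of H → 57.87; 140/140 used.
4 item(s) taken whole; one partial (take 28/30 of H).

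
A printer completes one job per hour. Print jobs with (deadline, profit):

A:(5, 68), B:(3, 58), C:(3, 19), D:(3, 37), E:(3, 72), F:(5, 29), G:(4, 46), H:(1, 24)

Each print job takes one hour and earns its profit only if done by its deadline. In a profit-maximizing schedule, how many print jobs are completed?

Take jobs in profit order; each goes to the latest open slot no later than its deadline.
By profit: E(d3,72), A(d5,68), B(d3,58), G(d4,46), D(d3,37), F(d5,29), H(d1,24), C(d3,19)
E→slot 3; A→slot 5; B→slot 2; G→slot 4; D→slot 1; F skipped; H skipped; C skipped.
5 of 8 scheduled.

5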